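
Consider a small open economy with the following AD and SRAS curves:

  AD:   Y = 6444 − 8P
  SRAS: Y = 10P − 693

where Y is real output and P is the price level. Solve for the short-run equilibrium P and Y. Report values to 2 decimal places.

P = 396.50, Y = 3272.00

Set AD = SRAS: 6444 − 8P = 10P − 693, so 7137 = 18P and P = 396.50.
Substituting into AD, Y = 6444 − 8P = 3272.00.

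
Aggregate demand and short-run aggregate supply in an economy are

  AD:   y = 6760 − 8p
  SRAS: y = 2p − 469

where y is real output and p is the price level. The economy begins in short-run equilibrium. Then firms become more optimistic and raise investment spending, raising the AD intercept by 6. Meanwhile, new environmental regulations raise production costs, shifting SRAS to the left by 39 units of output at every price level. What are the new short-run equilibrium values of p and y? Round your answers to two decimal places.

After both shocks: AD is y = 6766 − 8p and SRAS is y = 2p − 508.
Setting them equal: 7274 = 10p, so p = 727.40.
Substituting into AD, y = 946.80.

p = 727.40, y = 946.80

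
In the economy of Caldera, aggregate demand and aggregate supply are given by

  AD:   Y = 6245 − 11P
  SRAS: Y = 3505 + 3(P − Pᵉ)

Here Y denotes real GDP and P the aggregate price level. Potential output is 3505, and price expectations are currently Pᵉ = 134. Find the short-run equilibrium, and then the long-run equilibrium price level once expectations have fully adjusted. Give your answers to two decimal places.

Short run: P = 224.43, Y = 3776.29. Long run: P = 249.09.

Short run: with Pᵉ = 134, SRAS is Y = 3103 + 3P. Setting AD = SRAS gives 3142 = 14P, so P = 224.43 and Y = 6245 − 11P = 3776.29.
Output 3776.29 is above potential 3505, so over time expected prices rise and SRAS shifts left until Y returns to 3505.
Long run: Y = 3505 on the AD curve gives 3505 = 6245 − 11P, so P = 249.09.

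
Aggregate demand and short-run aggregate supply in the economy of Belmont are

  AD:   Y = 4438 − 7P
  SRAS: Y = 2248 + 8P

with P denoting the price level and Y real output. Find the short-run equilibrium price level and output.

P = 146, Y = 3416

Set AD = SRAS: 4438 − 7P = 2248 + 8P, so 2190 = 15P and P = 146.
Then Y = 4438 − 7·146 = 3416.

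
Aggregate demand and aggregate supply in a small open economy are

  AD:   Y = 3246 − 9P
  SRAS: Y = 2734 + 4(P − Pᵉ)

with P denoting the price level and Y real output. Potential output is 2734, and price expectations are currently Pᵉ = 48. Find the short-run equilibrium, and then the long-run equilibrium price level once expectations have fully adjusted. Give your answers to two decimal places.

Short run: P = 54.15, Y = 2758.62. Long run: P = 56.89.

Short run: with Pᵉ = 48, SRAS is Y = 2542 + 4P. Setting AD = SRAS gives 704 = 13P, so P = 54.15 and Y = 3246 − 9P = 2758.62.
Output 2758.62 is above potential 2734, so over time expected prices rise and SRAS shifts left until Y returns to 2734.
Long run: Y = 2734 on the AD curve gives 2734 = 3246 − 9P, so P = 56.89.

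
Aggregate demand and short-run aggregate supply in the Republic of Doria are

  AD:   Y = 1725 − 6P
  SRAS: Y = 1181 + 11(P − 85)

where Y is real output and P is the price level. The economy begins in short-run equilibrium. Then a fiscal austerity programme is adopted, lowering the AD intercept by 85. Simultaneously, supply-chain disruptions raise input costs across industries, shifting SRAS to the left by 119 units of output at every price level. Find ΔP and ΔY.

ΔP = +2, ΔY = -97

After both shocks: AD is Y = 1640 − 6P and SRAS is Y = 127 + 11P.
Setting them equal: 1513 = 17P, so P = 89.
Y = 1640 − 6·89 = 1106.
Initially P = 87, Y = 1203, so ΔP = +2 and ΔY = -97.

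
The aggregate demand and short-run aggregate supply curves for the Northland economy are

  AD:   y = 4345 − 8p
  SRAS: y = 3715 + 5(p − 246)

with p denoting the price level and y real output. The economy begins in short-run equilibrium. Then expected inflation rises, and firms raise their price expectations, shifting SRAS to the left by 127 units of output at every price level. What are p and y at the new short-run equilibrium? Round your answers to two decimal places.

p = 152.85, y = 3122.23

This is a negative supply shock: SRAS shifts left.
New SRAS: y = 2358 + 5p.
Set AD = SRAS: 4345 − 8p = 2358 + 5p, so 1987 = 13p and p = 152.85.
Substituting into AD, y = 3122.23.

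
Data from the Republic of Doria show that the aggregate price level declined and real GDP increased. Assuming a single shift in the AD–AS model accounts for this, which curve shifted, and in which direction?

P fell and Y rose. An AD shift moves P and Y in the same direction; an SRAS shift moves them in opposite directions.
Here P and Y moved in opposite directions, so the SRAS curve shifted.
Since Y rose, SRAS shifted right.

SRAS shifted right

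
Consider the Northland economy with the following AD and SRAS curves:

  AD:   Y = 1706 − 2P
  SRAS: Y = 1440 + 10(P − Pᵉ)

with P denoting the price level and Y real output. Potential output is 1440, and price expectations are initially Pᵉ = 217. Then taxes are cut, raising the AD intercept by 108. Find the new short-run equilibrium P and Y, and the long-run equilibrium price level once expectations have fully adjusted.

AD shifts right: new AD is Y = 1814 − 2P. With Pᵉ = 217, SRAS is Y = 10P − 730.
Short run: 1814 − 2P = 10P − 730 gives 2544 = 12P, so P = 212 and Y = 1814 − 2·212 = 1390.
Y = 1390 is below potential 1440; expectations adjust and SRAS shifts right until Y = 1440.
Long run: on the new AD curve, 1440 = 1814 − 2P gives P = 187.

Short run: P = 212, Y = 1390. Long run: P = 187.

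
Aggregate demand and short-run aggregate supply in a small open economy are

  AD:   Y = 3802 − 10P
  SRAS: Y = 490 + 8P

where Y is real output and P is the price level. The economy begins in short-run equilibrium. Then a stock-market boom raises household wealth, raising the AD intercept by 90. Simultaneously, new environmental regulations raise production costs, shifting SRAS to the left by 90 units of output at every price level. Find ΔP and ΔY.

ΔP = +10, ΔY = -10

After both shocks: AD is Y = 3892 − 10P and SRAS is Y = 400 + 8P.
Setting them equal: 3492 = 18P, so P = 194.
Y = 3892 − 10·194 = 1952.
Initially P = 184, Y = 1962, so ΔP = +10 and ΔY = -10.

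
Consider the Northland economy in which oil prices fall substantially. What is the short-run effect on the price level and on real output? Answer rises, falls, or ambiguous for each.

This is a favourable supply shock: SRAS shifts right.
Moving along the downward-sloping AD curve, P falls and Y rises.

Price level: falls; output: rises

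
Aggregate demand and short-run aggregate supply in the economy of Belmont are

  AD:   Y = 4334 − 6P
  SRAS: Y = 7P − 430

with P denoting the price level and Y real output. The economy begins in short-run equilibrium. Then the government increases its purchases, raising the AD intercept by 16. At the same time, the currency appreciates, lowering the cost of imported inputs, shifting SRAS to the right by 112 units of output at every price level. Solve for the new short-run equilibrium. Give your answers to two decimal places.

P = 359.08, Y = 2195.54

After both shocks: AD is Y = 4350 − 6P and SRAS is Y = 7P − 318.
Setting them equal: 4668 = 13P, so P = 359.08.
Substituting into AD, Y = 2195.54.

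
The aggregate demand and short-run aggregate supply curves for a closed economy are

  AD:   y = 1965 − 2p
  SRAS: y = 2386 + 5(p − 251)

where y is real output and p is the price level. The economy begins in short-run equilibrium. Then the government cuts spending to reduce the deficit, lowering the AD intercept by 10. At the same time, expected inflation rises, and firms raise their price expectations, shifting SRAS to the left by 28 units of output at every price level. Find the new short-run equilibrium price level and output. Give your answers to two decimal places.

p = 121.71, y = 1711.57

After both shocks: AD is y = 1955 − 2p and SRAS is y = 1103 + 5p.
Setting them equal: 852 = 7p, so p = 121.71.
Substituting into AD, y = 1711.57.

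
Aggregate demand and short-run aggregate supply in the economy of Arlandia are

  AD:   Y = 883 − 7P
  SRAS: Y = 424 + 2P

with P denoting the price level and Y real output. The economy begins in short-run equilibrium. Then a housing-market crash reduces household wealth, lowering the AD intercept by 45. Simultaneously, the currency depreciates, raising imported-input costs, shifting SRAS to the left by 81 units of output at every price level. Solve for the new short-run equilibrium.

P = 55, Y = 453

After both shocks: AD is Y = 838 − 7P and SRAS is Y = 343 + 2P.
Setting them equal: 495 = 9P, so P = 55.
Y = 838 − 7·55 = 453.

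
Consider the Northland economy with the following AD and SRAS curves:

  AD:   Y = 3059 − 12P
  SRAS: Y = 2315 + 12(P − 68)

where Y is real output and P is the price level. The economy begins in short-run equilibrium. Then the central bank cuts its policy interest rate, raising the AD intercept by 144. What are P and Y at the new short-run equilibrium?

This is a positive demand shock: AD shifts right.
New AD: Y = 3203 − 12P.
SRAS can be written Y = 1499 + 12P.
Set AD = SRAS: 3203 − 12P = 1499 + 12P, so 1704 = 24P and P = 71.
Y = 3203 − 12·71 = 2351.

P = 71, Y = 2351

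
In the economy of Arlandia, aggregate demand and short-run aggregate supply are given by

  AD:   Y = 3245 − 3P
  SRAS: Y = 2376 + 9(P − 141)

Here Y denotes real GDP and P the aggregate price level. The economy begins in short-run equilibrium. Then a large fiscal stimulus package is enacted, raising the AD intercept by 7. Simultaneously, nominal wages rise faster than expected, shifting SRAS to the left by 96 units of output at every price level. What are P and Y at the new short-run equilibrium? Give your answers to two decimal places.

After both shocks: AD is Y = 3252 − 3P and SRAS is Y = 1011 + 9P.
Setting them equal: 2241 = 12P, so P = 186.75.
Substituting into AD, Y = 2691.75.

P = 186.75, Y = 2691.75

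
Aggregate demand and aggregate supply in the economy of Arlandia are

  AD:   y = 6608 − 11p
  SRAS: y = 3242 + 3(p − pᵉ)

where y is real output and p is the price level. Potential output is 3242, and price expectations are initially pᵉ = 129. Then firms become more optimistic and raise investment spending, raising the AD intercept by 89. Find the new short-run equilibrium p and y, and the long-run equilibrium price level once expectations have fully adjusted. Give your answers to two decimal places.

Short run: p = 274.43, y = 3678.29. Long run: p = 314.09.

AD shifts right: new AD is y = 6697 − 11p. With pᵉ = 129, SRAS is y = 2855 + 3p.
Short run: 6697 − 11p = 2855 + 3p gives 3842 = 14p, so p = 274.43 and y = 6697 − 11p = 3678.29.
y = 3678.29 is above potential 3242; expectations adjust and SRAS shifts left until y = 3242.
Long run: on the new AD curve, 3242 = 6697 − 11p gives p = 314.09.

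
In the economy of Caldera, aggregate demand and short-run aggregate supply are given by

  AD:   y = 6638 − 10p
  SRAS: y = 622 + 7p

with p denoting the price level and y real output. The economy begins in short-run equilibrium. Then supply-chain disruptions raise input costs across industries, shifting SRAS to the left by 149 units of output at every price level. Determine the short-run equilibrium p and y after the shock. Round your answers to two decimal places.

This is a negative supply shock: SRAS shifts left.
New SRAS: y = 473 + 7p.
Set AD = SRAS: 6638 − 10p = 473 + 7p, so 6165 = 17p and p = 362.65.
Substituting into AD, y = 3011.53.

p = 362.65, y = 3011.53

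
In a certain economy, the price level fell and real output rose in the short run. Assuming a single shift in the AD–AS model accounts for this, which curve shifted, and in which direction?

P fell and Y rose. An AD shift moves P and Y in the same direction; an SRAS shift moves them in opposite directions.
Here P and Y moved in opposite directions, so the SRAS curve shifted.
Since Y rose, SRAS shifted right.

SRAS shifted right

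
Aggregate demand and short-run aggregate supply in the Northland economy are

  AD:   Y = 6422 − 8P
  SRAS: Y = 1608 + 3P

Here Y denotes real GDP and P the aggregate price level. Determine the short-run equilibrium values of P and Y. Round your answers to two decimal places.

Set AD = SRAS: 6422 − 8P = 1608 + 3P, so 4814 = 11P and P = 437.64.
Substituting into AD, Y = 6422 − 8P = 2920.91.

P = 437.64, Y = 2920.91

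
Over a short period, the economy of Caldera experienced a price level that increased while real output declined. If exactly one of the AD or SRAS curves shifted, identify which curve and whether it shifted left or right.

P rose and Y fell. An AD shift moves P and Y in the same direction; an SRAS shift moves them in opposite directions.
Here P and Y moved in opposite directions, so the SRAS curve shifted.
Since Y fell, SRAS shifted left.

SRAS shifted left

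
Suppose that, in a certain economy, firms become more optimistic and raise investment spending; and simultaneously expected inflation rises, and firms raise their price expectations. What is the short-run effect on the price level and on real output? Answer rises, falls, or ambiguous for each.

Price level: rises; output: ambiguous

The first event is a positive demand shock: AD shifts right, which by itself pushes P up and Y up.
The second is an adverse supply shock: SRAS shifts left, which by itself pushes P up and Y down.
Both shocks push P up, so P rises. The two shocks push Y in opposite directions, so the effect on Y is ambiguous.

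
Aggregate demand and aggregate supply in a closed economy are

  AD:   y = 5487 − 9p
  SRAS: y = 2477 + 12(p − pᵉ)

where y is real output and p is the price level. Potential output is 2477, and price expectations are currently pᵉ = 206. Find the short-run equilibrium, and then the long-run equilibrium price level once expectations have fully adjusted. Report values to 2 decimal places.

Short run: p = 261.05, y = 3137.57. Long run: p = 334.44.

Short run: with pᵉ = 206, SRAS is y = 5 + 12p. Setting AD = SRAS gives 5482 = 21p, so p = 261.05 and y = 5487 − 9p = 3137.57.
Output 3137.57 is above potential 2477, so over time expected prices rise and SRAS shifts left until y returns to 2477.
Long run: y = 2477 on the AD curve gives 2477 = 5487 − 9p, so p = 334.44.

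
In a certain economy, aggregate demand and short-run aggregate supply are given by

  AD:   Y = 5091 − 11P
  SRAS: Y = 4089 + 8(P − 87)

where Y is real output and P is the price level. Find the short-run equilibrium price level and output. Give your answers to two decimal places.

P = 89.37, Y = 4107.95

Write SRAS as Y = 4089 + 8P − 696 = 3393 + 8P.
Set AD = SRAS: 5091 − 11P = 3393 + 8P, so 1698 = 19P and P = 89.37.
Substituting into AD, Y = 5091 − 11P = 4107.95.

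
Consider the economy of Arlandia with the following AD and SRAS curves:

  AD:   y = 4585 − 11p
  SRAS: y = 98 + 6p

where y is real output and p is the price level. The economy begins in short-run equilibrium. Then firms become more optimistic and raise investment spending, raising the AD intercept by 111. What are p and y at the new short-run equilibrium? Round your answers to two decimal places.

p = 270.47, y = 1720.82

This is a positive demand shock: AD shifts right.
New AD: y = 4696 − 11p.
Set AD = SRAS: 4696 − 11p = 98 + 6p, so 4598 = 17p and p = 270.47.
Substituting into AD, y = 1720.82.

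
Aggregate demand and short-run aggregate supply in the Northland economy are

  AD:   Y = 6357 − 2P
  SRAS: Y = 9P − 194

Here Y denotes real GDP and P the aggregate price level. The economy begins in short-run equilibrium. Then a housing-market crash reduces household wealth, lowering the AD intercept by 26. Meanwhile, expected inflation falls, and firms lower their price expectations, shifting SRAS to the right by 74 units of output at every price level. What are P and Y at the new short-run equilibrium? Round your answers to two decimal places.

After both shocks: AD is Y = 6331 − 2P and SRAS is Y = 9P − 120.
Setting them equal: 6451 = 11P, so P = 586.45.
Substituting into AD, Y = 5158.09.

P = 586.45, Y = 5158.09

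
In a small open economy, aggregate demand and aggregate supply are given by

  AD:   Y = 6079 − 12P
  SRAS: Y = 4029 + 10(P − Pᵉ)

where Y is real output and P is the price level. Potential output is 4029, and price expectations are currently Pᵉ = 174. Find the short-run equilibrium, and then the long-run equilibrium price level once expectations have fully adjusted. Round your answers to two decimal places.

Short run: P = 172.27, Y = 4011.73. Long run: P = 170.83.

Short run: with Pᵉ = 174, SRAS is Y = 2289 + 10P. Setting AD = SRAS gives 3790 = 22P, so P = 172.27 and Y = 6079 − 12P = 4011.73.
Output 4011.73 is below potential 4029, so over time expected prices fall and SRAS shifts right until Y returns to 4029.
Long run: Y = 4029 on the AD curve gives 4029 = 6079 − 12P, so P = 170.83.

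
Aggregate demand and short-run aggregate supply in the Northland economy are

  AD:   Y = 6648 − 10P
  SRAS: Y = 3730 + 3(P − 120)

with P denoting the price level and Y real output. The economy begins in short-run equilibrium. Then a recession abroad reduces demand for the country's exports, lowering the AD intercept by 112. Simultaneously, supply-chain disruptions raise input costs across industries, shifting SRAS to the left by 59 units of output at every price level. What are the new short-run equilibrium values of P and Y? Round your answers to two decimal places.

After both shocks: AD is Y = 6536 − 10P and SRAS is Y = 3311 + 3P.
Setting them equal: 3225 = 13P, so P = 248.08.
Substituting into AD, Y = 4055.23.

P = 248.08, Y = 4055.23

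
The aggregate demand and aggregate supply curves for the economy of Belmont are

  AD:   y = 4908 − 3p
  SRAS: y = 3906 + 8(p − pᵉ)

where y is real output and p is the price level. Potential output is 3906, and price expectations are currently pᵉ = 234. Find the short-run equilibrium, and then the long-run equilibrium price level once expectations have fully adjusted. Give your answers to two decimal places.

Short run: p = 261.27, y = 4124.18. Long run: p = 334.00.

Short run: with pᵉ = 234, SRAS is y = 2034 + 8p. Setting AD = SRAS gives 2874 = 11p, so p = 261.27 and y = 4908 − 3p = 4124.18.
Output 4124.18 is above potential 3906, so over time expected prices rise and SRAS shifts left until y returns to 3906.
Long run: y = 3906 on the AD curve gives 3906 = 4908 − 3p, so p = 334.00.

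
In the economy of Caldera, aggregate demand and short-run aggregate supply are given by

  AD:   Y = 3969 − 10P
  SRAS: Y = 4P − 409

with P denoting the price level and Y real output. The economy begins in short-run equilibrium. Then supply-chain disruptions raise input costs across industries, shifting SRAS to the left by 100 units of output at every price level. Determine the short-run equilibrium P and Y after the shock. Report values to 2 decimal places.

P = 319.86, Y = 770.43

This is a negative supply shock: SRAS shifts left.
New SRAS: Y = 4P − 509.
Set AD = SRAS: 3969 − 10P = 4P − 509, so 4478 = 14P and P = 319.86.
Substituting into AD, Y = 770.43.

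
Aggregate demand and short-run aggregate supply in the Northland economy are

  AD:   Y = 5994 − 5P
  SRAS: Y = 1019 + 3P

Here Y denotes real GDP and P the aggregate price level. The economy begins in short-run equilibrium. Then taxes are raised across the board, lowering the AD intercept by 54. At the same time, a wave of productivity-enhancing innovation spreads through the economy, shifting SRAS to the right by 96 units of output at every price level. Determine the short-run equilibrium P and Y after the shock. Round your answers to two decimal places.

After both shocks: AD is Y = 5940 − 5P and SRAS is Y = 1115 + 3P.
Setting them equal: 4825 = 8P, so P = 603.13.
Substituting into AD, Y = 2924.38.

P = 603.13, Y = 2924.38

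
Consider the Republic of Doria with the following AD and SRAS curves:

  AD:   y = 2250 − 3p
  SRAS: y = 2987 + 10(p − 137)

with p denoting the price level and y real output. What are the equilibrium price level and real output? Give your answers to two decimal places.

p = 48.69, y = 2103.92

Write SRAS as y = 2987 + 10p − 1370 = 1617 + 10p.
Set AD = SRAS: 2250 − 3p = 1617 + 10p, so 633 = 13p and p = 48.69.
Substituting into AD, y = 2250 − 3p = 2103.92.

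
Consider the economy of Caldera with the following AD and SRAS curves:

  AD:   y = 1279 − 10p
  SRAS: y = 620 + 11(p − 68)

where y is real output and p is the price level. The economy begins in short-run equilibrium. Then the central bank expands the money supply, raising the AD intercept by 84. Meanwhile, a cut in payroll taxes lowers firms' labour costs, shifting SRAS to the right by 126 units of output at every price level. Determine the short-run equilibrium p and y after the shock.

After both shocks: AD is y = 1363 − 10p and SRAS is y = 11p − 2.
Setting them equal: 1365 = 21p, so p = 65.
y = 1363 − 10·65 = 713.

p = 65, y = 713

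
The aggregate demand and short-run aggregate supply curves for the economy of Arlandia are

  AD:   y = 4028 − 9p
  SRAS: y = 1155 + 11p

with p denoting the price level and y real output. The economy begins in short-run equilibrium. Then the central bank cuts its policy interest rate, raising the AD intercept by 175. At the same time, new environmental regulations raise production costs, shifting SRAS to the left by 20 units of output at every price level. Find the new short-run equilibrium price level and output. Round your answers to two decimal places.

After both shocks: AD is y = 4203 − 9p and SRAS is y = 1135 + 11p.
Setting them equal: 3068 = 20p, so p = 153.40.
Substituting into AD, y = 2822.40.

p = 153.40, y = 2822.40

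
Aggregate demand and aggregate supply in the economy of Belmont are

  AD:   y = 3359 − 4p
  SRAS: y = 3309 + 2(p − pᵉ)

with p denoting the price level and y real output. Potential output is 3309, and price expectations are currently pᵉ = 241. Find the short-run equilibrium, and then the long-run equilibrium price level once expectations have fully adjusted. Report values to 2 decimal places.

Short run: with pᵉ = 241, SRAS is y = 2827 + 2p. Setting AD = SRAS gives 532 = 6p, so p = 88.67 and y = 3359 − 4p = 3004.33.
Output 3004.33 is below potential 3309, so over time expected prices fall and SRAS shifts right until y returns to 3309.
Long run: y = 3309 on the AD curve gives 3309 = 3359 − 4p, so p = 12.50.

Short run: p = 88.67, y = 3004.33. Long run: p = 12.50.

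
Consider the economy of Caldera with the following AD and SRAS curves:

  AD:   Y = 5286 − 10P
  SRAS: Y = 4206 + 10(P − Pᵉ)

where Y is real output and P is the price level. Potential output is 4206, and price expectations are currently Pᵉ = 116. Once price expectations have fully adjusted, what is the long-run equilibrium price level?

Long-run P = 108

Short run: with Pᵉ = 116, SRAS is Y = 3046 + 10P. Setting AD = SRAS gives 2240 = 20P, so P = 112 and Y = 5286 − 10·112 = 4166.
Output 4166 is below potential 4206, so over time expected prices fall and SRAS shifts right until Y returns to 4206.
Long run: Y = 4206 on the AD curve gives 4206 = 5286 − 10P, so P = 108.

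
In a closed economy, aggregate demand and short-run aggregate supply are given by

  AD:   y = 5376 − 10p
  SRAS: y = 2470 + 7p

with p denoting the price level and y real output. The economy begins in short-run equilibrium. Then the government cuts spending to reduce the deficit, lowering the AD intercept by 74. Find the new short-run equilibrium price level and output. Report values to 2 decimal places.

This is a negative demand shock: AD shifts left.
New AD: y = 5302 − 10p.
Set AD = SRAS: 5302 − 10p = 2470 + 7p, so 2832 = 17p and p = 166.59.
Substituting into AD, y = 3636.12.

p = 166.59, y = 3636.12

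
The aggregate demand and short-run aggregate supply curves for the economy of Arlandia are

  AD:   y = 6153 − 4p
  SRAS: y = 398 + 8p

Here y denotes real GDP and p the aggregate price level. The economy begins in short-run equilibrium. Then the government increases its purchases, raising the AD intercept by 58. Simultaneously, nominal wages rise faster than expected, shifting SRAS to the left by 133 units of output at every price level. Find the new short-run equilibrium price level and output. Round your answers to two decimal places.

After both shocks: AD is y = 6211 − 4p and SRAS is y = 265 + 8p.
Setting them equal: 5946 = 12p, so p = 495.50.
Substituting into AD, y = 4229.00.

p = 495.50, y = 4229.00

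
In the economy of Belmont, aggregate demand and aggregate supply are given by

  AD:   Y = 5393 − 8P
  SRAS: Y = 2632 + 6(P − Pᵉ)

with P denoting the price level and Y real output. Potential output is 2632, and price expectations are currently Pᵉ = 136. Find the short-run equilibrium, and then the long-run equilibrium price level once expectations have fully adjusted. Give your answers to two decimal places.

Short run: P = 255.50, Y = 3349.00. Long run: P = 345.13.

Short run: with Pᵉ = 136, SRAS is Y = 1816 + 6P. Setting AD = SRAS gives 3577 = 14P, so P = 255.50 and Y = 5393 − 8P = 3349.00.
Output 3349.00 is above potential 2632, so over time expected prices rise and SRAS shifts left until Y returns to 2632.
Long run: Y = 2632 on the AD curve gives 2632 = 5393 − 8P, so P = 345.13.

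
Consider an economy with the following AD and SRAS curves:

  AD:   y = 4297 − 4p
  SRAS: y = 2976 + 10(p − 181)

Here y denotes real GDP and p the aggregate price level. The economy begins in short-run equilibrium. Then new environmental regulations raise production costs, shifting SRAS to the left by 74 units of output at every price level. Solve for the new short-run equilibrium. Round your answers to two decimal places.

This is a negative supply shock: SRAS shifts left.
New SRAS: y = 1092 + 10p.
Set AD = SRAS: 4297 − 4p = 1092 + 10p, so 3205 = 14p and p = 228.93.
Substituting into AD, y = 3381.29.

p = 228.93, y = 3381.29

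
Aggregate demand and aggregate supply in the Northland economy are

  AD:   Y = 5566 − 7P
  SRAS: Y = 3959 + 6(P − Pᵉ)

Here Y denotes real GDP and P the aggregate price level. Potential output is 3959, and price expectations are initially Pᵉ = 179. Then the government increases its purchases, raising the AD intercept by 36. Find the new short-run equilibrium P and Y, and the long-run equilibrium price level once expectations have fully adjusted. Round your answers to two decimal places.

Short run: P = 209.00, Y = 4139.00. Long run: P = 234.71.

AD shifts right: new AD is Y = 5602 − 7P. With Pᵉ = 179, SRAS is Y = 2885 + 6P.
Short run: 5602 − 7P = 2885 + 6P gives 2717 = 13P, so P = 209.00 and Y = 5602 − 7P = 4139.00.
Y = 4139.00 is above potential 3959; expectations adjust and SRAS shifts left until Y = 3959.
Long run: on the new AD curve, 3959 = 5602 − 7P gives P = 234.71.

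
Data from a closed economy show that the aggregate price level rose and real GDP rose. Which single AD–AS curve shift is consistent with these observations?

AD shifted right

P rose and Y rose. An AD shift moves P and Y in the same direction; an SRAS shift moves them in opposite directions.
Here P and Y moved in the same direction, so the AD curve shifted.
Since Y rose, AD shifted right.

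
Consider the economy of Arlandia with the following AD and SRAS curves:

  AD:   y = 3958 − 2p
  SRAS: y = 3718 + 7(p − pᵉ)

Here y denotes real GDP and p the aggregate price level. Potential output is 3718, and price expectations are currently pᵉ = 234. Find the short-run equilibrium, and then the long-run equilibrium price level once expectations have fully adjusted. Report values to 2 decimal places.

Short run: with pᵉ = 234, SRAS is y = 2080 + 7p. Setting AD = SRAS gives 1878 = 9p, so p = 208.67 and y = 3958 − 2p = 3540.67.
Output 3540.67 is below potential 3718, so over time expected prices fall and SRAS shifts right until y returns to 3718.
Long run: y = 3718 on the AD curve gives 3718 = 3958 − 2p, so p = 120.00.

Short run: p = 208.67, y = 3540.67. Long run: p = 120.00.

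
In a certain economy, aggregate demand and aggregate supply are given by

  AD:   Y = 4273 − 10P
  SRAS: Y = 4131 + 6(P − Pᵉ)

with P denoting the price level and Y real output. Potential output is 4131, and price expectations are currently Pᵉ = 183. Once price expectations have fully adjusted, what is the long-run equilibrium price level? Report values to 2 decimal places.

Short run: with Pᵉ = 183, SRAS is Y = 3033 + 6P. Setting AD = SRAS gives 1240 = 16P, so P = 77.50 and Y = 4273 − 10P = 3498.00.
Output 3498.00 is below potential 4131, so over time expected prices fall and SRAS shifts right until Y returns to 4131.
Long run: Y = 4131 on the AD curve gives 4131 = 4273 − 10P, so P = 14.20.

Long-run P = 14.20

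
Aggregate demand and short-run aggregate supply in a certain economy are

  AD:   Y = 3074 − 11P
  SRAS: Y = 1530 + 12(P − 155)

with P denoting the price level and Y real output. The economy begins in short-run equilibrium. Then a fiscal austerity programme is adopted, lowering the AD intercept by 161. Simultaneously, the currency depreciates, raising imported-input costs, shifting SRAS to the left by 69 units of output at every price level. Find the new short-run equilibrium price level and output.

After both shocks: AD is Y = 2913 − 11P and SRAS is Y = 12P − 399.
Setting them equal: 3312 = 23P, so P = 144.
Y = 2913 − 11·144 = 1329.

P = 144, Y = 1329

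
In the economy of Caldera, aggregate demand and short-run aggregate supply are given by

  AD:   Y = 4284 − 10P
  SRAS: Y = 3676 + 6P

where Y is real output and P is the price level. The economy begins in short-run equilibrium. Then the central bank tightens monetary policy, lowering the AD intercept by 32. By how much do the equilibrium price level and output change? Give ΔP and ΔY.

ΔP = -2, ΔY = -12

This is a negative demand shock: AD shifts left.
New AD: Y = 4252 − 10P.
Set AD = SRAS: 4252 − 10P = 3676 + 6P, so 576 = 16P and P = 36.
Y = 4252 − 10·36 = 3892.
Initially P = 38, Y = 3904, so ΔP = -2 and ΔY = -12.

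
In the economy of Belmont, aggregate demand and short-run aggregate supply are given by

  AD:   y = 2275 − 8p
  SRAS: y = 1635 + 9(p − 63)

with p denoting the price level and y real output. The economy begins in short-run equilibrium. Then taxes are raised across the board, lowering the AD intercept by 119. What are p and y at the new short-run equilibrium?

This is a negative demand shock: AD shifts left.
New AD: y = 2156 − 8p.
SRAS can be written y = 1068 + 9p.
Set AD = SRAS: 2156 − 8p = 1068 + 9p, so 1088 = 17p and p = 64.
y = 2156 − 8·64 = 1644.

p = 64, y = 1644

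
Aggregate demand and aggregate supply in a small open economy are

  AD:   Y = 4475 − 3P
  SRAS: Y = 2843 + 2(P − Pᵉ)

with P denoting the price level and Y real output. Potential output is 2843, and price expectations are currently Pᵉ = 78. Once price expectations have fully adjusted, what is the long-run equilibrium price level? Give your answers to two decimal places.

Long-run P = 544.00

Short run: with Pᵉ = 78, SRAS is Y = 2687 + 2P. Setting AD = SRAS gives 1788 = 5P, so P = 357.60 and Y = 4475 − 3P = 3402.20.
Output 3402.20 is above potential 2843, so over time expected prices rise and SRAS shifts left until Y returns to 2843.
Long run: Y = 2843 on the AD curve gives 2843 = 4475 − 3P, so P = 544.00.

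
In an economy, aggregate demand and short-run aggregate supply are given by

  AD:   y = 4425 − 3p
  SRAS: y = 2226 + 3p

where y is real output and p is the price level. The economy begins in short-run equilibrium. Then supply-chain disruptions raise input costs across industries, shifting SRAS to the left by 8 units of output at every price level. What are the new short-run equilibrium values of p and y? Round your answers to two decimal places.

p = 367.83, y = 3321.50

This is a negative supply shock: SRAS shifts left.
New SRAS: y = 2218 + 3p.
Set AD = SRAS: 4425 − 3p = 2218 + 3p, so 2207 = 6p and p = 367.83.
Substituting into AD, y = 3321.50.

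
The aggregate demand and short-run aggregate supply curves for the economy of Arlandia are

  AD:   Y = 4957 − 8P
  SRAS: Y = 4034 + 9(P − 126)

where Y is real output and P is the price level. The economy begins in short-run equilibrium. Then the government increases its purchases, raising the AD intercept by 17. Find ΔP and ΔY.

ΔP = +1, ΔY = +9

This is a positive demand shock: AD shifts right.
New AD: Y = 4974 − 8P.
SRAS can be written Y = 2900 + 9P.
Set AD = SRAS: 4974 − 8P = 2900 + 9P, so 2074 = 17P and P = 122.
Y = 4974 − 8·122 = 3998.
Initially P = 121, Y = 3989, so ΔP = +1 and ΔY = +9.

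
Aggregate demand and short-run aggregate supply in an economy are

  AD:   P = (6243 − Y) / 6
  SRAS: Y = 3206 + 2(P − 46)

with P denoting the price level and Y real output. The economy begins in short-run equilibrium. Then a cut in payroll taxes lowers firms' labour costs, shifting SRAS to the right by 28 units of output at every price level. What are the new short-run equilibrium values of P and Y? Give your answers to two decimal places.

This is a positive supply shock: SRAS shifts right.
New SRAS: Y = 3142 + 2P.
Set AD = SRAS: 6243 − 6P = 3142 + 2P, so 3101 = 8P and P = 387.63.
Substituting into AD, Y = 3917.25.

P = 387.63, Y = 3917.25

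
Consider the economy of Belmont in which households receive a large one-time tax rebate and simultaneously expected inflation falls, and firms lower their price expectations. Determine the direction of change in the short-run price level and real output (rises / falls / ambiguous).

Price level: ambiguous; output: rises

The first event is a positive demand shock: AD shifts right, which by itself pushes P up and Y up.
The second is a favourable supply shock: SRAS shifts right, which by itself pushes P down and Y up.
The two shocks push P in opposite directions, so the effect on P is ambiguous. Both shocks push Y up, so Y rises.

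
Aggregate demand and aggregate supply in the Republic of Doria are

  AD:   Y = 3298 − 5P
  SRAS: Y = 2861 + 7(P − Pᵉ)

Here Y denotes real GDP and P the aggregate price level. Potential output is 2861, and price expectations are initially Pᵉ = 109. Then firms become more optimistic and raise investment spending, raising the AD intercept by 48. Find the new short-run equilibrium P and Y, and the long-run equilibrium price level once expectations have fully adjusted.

Short run: P = 104, Y = 2826. Long run: P = 97.

AD shifts right: new AD is Y = 3346 − 5P. With Pᵉ = 109, SRAS is Y = 2098 + 7P.
Short run: 3346 − 5P = 2098 + 7P gives 1248 = 12P, so P = 104 and Y = 3346 − 5·104 = 2826.
Y = 2826 is below potential 2861; expectations adjust and SRAS shifts right until Y = 2861.
Long run: on the new AD curve, 2861 = 3346 − 5P gives P = 97.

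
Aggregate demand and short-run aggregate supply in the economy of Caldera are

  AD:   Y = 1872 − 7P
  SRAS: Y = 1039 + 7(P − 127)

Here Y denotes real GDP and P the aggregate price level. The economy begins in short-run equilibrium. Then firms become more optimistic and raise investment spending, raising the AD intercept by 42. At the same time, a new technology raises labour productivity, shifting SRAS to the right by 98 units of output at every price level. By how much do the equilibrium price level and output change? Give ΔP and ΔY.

ΔP = -4, ΔY = +70

After both shocks: AD is Y = 1914 − 7P and SRAS is Y = 248 + 7P.
Setting them equal: 1666 = 14P, so P = 119.
Y = 1914 − 7·119 = 1081.
Initially P = 123, Y = 1011, so ΔP = -4 and ΔY = +70.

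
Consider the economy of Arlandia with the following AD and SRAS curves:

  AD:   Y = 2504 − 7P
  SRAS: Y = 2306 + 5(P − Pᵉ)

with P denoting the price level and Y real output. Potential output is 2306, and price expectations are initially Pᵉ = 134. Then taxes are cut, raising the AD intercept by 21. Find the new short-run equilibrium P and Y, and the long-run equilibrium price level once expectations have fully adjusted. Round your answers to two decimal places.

Short run: P = 74.08, Y = 2006.42. Long run: P = 31.29.

AD shifts right: new AD is Y = 2525 − 7P. With Pᵉ = 134, SRAS is Y = 1636 + 5P.
Short run: 2525 − 7P = 1636 + 5P gives 889 = 12P, so P = 74.08 and Y = 2525 − 7P = 2006.42.
Y = 2006.42 is below potential 2306; expectations adjust and SRAS shifts right until Y = 2306.
Long run: on the new AD curve, 2306 = 2525 − 7P gives P = 31.29.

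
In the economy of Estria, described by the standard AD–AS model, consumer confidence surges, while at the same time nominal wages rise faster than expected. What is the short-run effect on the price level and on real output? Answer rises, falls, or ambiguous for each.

Price level: rises; output: ambiguous

The first event is a positive demand shock: AD shifts right, which by itself pushes P up and Y up.
The second is an adverse supply shock: SRAS shifts left, which by itself pushes P up and Y down.
Both shocks push P up, so P rises. The two shocks push Y in opposite directions, so the effect on Y is ambiguous.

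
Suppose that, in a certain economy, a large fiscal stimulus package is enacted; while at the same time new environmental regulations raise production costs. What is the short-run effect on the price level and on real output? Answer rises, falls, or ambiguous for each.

Price level: rises; output: ambiguous

The first event is a positive demand shock: AD shifts right, which by itself pushes P up and Y up.
The second is an adverse supply shock: SRAS shifts left, which by itself pushes P up and Y down.
Both shocks push P up, so P rises. The two shocks push Y in opposite directions, so the effect on Y is ambiguous.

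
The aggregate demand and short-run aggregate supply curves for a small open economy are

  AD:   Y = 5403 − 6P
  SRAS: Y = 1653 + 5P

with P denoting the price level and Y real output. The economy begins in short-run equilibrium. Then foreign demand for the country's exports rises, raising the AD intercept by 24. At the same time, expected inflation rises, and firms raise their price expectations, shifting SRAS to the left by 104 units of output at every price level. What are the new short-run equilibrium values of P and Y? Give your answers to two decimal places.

After both shocks: AD is Y = 5427 − 6P and SRAS is Y = 1549 + 5P.
Setting them equal: 3878 = 11P, so P = 352.55.
Substituting into AD, Y = 3311.73.

P = 352.55, Y = 3311.73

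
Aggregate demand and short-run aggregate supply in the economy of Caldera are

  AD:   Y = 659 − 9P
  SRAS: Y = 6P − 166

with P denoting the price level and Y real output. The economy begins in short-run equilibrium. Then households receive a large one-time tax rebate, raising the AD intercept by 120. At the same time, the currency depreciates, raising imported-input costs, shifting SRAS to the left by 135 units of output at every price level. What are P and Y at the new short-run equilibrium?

After both shocks: AD is Y = 779 − 9P and SRAS is Y = 6P − 301.
Setting them equal: 1080 = 15P, so P = 72.
Y = 779 − 9·72 = 131.

P = 72, Y = 131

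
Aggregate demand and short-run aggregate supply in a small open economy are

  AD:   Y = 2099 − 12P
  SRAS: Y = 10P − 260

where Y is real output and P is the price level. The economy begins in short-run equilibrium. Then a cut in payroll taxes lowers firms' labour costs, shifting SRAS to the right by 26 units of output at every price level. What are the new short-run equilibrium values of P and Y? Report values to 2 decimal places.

This is a positive supply shock: SRAS shifts right.
New SRAS: Y = 10P − 234.
Set AD = SRAS: 2099 − 12P = 10P − 234, so 2333 = 22P and P = 106.05.
Substituting into AD, Y = 826.45.

P = 106.05, Y = 826.45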